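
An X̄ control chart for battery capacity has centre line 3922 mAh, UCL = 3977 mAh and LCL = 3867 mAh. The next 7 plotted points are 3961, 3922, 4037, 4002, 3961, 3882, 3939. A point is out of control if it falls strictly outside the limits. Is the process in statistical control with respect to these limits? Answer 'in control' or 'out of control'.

Compare each point to [3867, 3977]: sample 3 = 4037 > UCL; sample 4 = 4002 > UCL.

out of control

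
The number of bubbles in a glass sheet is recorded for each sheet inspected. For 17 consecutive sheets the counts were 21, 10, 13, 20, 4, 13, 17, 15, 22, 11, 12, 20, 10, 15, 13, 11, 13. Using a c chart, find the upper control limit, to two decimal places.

25.39

c̄ = (21 + 10 + 13 + 20 + 4 + 13 + 17 + 15 + 22 + 11 + 12 + 20 + 10 + 15 + 13 + 11 + 13) / 17 = 240 / 17 = 14.1176
UCL = c̄ + 3√c̄ = 14.1176 + 3 × √14.1176 = 14.1176 + 3 × 3.7573 = 25.3897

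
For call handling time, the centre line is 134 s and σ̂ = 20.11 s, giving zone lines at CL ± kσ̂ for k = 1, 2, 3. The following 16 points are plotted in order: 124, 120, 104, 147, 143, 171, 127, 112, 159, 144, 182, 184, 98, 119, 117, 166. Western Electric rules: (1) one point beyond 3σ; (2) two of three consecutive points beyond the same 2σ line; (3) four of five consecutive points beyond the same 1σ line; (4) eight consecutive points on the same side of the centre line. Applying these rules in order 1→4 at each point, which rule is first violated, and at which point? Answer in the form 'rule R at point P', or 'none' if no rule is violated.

Zone of each point (C = within 1σ̂, B = 1σ̂–2σ̂, A = 2σ̂–3σ̂, * = beyond 3σ̂; sign = side of CL): 1:-C, 2:-C, 3:-B, 4:+C, 5:+C, 6:+B, 7:-C, 8:-B, 9:+B, 10:+C, 11:+A, 12:+A, 13:-B, 14:-C, 15:-C, 16:+B
Rule 2 (two of three consecutive points beyond the same 2σ limit) is satisfied at point 12.

rule 2 at point 12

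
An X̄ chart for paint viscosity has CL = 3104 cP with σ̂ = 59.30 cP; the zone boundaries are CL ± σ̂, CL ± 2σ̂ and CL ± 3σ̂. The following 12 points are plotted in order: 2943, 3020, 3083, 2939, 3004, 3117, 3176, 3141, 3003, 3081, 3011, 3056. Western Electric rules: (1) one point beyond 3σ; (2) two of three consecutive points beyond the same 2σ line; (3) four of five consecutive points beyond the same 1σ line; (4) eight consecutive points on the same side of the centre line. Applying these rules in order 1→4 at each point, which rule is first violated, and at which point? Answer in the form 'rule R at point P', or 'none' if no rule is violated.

rule 3 at point 5

Zone of each point (C = within 1σ̂, B = 1σ̂–2σ̂, A = 2σ̂–3σ̂, * = beyond 3σ̂; sign = side of CL): 1:-A, 2:-B, 3:-C, 4:-A, 5:-B, 6:+C, 7:+B, 8:+C, 9:-B, 10:-C, 11:-B, 12:-C
Rule 3 (four of five consecutive points beyond the same 1σ limit) is satisfied at point 5.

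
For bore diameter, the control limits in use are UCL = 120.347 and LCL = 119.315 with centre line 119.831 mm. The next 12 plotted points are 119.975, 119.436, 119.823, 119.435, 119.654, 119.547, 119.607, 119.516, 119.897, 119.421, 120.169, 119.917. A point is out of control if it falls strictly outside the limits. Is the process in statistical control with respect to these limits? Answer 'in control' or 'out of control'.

All 12 points lie within [119.315, 120.347].

in control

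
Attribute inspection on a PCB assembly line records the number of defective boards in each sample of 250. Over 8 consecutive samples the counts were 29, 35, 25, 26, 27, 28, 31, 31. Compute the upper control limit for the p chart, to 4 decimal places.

0.1768

p̄ = Σdᵢ / (k·n) = 232 / (8 × 250) = 0.11600
UCL = p̄ + 3·√(p̄(1−p̄)/n) = 0.11600 + 3 × √(0.11600×0.88400/250) = 0.11600 + 3 × 0.02025 = 0.17676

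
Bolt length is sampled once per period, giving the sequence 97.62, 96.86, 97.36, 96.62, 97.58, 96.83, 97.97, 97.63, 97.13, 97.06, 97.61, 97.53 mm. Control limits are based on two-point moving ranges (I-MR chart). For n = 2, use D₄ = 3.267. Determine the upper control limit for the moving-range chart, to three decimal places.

Moving ranges: 0.76, 0.50, 0.74, 0.96, 0.75, 1.14, 0.34, 0.50, 0.07, 0.55, 0.08; M̄R̄ = 6.3900 / 11 = 0.5809
UCL_MR = D₄·M̄R̄ = 3.267 × 0.5809 = 1.8978

1.898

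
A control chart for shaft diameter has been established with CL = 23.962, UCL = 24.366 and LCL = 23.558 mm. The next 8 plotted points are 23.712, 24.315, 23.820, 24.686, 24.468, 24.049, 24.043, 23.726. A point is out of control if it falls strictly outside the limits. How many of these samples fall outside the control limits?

2

Compare each point to [23.558, 24.366]: sample 4 = 24.686 > UCL; sample 5 = 24.468 > UCL.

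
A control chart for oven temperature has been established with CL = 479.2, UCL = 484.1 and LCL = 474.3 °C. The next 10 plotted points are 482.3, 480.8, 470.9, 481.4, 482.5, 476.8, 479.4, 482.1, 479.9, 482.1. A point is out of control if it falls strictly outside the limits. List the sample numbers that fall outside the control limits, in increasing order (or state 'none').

Compare each point to [474.3, 484.1]: sample 3 = 470.9 < LCL.

3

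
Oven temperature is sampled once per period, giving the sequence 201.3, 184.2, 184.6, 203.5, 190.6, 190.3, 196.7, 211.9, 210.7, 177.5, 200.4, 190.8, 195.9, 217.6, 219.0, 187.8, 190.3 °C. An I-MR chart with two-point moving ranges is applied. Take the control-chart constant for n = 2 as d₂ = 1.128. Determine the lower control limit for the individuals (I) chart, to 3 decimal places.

163.996

X̄ = (201.3 + 184.2 + 184.6 + 203.5 + 190.6 + 190.3 + 196.7 + 211.9 + 210.7 + 177.5 + 200.4 + 190.8 + 195.9 + 217.6 + 219.0 + 187.8 + 190.3) / 17 = 197.2412
Moving ranges: 17.1, 0.4, 18.9, 12.9, 0.3, 6.4, 15.2, 1.2, 33.2, 22.9, 9.6, 5.1, 21.7, 1.4, 31.2, 2.5; M̄R̄ = 200.0000 / 16 = 12.5000
LCL = X̄ − 3·M̄R̄/d₂ = 197.2412 − 3 × 12.5000 / 1.128 = 163.9965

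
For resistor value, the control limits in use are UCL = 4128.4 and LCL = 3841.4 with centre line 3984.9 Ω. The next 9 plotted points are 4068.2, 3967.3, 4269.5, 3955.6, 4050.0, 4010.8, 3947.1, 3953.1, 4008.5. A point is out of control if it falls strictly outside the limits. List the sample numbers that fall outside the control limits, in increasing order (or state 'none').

Compare each point to [3841.4, 4128.4]: sample 3 = 4269.5 > UCL.

3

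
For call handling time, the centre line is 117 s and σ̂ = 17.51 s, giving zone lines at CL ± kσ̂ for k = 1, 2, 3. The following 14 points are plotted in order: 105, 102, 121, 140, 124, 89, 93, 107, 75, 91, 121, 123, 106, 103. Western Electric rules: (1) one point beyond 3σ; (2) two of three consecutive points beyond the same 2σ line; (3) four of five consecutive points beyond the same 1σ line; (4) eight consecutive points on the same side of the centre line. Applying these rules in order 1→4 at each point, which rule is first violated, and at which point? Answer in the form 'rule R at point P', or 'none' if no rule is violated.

Zone of each point (C = within 1σ̂, B = 1σ̂–2σ̂, A = 2σ̂–3σ̂, * = beyond 3σ̂; sign = side of CL): 1:-C, 2:-C, 3:+C, 4:+B, 5:+C, 6:-B, 7:-B, 8:-C, 9:-A, 10:-B, 11:+C, 12:+C, 13:-C, 14:-C
Rule 3 (four of five consecutive points beyond the same 1σ limit) is satisfied at point 10.

rule 3 at point 10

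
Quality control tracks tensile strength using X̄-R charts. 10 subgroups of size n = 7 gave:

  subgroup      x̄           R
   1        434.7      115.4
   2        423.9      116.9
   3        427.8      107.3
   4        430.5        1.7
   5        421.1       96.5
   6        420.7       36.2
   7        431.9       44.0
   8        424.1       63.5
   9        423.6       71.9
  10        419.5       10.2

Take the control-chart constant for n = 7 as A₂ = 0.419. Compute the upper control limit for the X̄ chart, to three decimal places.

X̄̄ = (434.7 + 423.9 + 427.8 + 430.5 + 421.1 + 420.7 + 431.9 + 424.1 + 423.6 + 419.5) / 10 = 4257.8000 / 10 = 425.7800
R̄ = (115.4 + 116.9 + 107.3 + 1.7 + 96.5 + 36.2 + 44.0 + 63.5 + 71.9 + 10.2) / 10 = 663.6000 / 10 = 66.3600
UCL = X̄̄ + A₂·R̄ = 425.7800 + 0.419 × 66.3600 = 453.5848

453.585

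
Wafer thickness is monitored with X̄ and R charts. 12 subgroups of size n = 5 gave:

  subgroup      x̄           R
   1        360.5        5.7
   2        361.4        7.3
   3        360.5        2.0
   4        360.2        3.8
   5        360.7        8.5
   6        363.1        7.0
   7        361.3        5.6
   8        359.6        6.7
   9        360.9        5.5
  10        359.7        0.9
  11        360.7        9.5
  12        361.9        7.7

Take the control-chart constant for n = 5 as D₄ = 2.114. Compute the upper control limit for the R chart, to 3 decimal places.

R̄ = (5.7 + 7.3 + 2.0 + 3.8 + 8.5 + 7.0 + 5.6 + 6.7 + 5.5 + 0.9 + 9.5 + 7.7) / 12 = 70.2000 / 12 = 5.8500
UCL_R = D₄·R̄ = 2.114 × 5.8500 = 12.3669

12.367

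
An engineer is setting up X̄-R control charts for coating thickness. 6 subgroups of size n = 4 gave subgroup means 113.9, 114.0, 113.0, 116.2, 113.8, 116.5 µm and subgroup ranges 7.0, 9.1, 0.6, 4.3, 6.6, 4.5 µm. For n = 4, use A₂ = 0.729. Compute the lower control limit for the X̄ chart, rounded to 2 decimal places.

X̄̄ = (113.9 + 114.0 + 113.0 + 116.2 + 113.8 + 116.5) / 6 = 687.4000 / 6 = 114.5667
R̄ = (7.0 + 9.1 + 0.6 + 4.3 + 6.6 + 4.5) / 6 = 32.1000 / 6 = 5.3500
LCL = X̄̄ − A₂·R̄ = 114.5667 − 0.729 × 5.3500 = 110.6665

110.67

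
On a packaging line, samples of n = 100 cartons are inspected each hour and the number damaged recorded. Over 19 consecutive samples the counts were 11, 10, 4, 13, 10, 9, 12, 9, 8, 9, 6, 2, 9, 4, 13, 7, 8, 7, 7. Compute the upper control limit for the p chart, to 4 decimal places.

p̄ = Σdᵢ / (k·n) = 158 / (19 × 100) = 0.08316
UCL = p̄ + 3·√(p̄(1−p̄)/n) = 0.08316 + 3 × √(0.08316×0.91684/100) = 0.08316 + 3 × 0.02761 = 0.16599

0.1660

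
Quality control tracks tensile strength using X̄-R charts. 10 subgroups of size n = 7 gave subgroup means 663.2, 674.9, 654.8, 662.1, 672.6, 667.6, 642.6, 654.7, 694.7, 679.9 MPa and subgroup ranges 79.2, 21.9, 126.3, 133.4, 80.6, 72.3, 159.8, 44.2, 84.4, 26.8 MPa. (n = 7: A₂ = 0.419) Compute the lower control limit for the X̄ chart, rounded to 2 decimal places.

X̄̄ = (663.2 + 674.9 + 654.8 + 662.1 + 672.6 + 667.6 + 642.6 + 654.7 + 694.7 + 679.9) / 10 = 6667.1000 / 10 = 666.7100
R̄ = (79.2 + 21.9 + 126.3 + 133.4 + 80.6 + 72.3 + 159.8 + 44.2 + 84.4 + 26.8) / 10 = 828.9000 / 10 = 82.8900
LCL = X̄̄ − A₂·R̄ = 666.7100 − 0.419 × 82.8900 = 631.9791

631.98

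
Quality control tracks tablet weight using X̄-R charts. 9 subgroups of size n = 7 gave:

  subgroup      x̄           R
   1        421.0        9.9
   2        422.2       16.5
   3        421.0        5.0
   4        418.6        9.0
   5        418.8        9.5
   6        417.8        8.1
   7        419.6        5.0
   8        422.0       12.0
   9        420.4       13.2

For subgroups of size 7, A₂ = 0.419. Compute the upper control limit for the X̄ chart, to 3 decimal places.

X̄̄ = (421.0 + 422.2 + 421.0 + 418.6 + 418.8 + 417.8 + 419.6 + 422.0 + 420.4) / 9 = 3781.4000 / 9 = 420.1556
R̄ = (9.9 + 16.5 + 5.0 + 9.0 + 9.5 + 8.1 + 5.0 + 12.0 + 13.2) / 9 = 88.2000 / 9 = 9.8000
UCL = X̄̄ + A₂·R̄ = 420.1556 + 0.419 × 9.8000 = 424.2618

424.262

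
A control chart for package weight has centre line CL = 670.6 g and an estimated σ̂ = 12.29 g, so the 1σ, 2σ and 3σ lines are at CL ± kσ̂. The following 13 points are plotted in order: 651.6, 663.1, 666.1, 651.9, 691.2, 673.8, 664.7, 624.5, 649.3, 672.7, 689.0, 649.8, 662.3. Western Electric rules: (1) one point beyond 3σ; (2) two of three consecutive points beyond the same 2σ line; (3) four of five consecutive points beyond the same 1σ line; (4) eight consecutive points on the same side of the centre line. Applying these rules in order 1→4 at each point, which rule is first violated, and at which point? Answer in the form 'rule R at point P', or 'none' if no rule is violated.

rule 1 at point 8

Zone of each point (C = within 1σ̂, B = 1σ̂–2σ̂, A = 2σ̂–3σ̂, * = beyond 3σ̂; sign = side of CL): 1:-B, 2:-C, 3:-C, 4:-B, 5:+B, 6:+C, 7:-C, 8:-*, 9:-B, 10:+C, 11:+B, 12:-B, 13:-C
Rule 1 (one point beyond the 3σ limits) is satisfied at point 8.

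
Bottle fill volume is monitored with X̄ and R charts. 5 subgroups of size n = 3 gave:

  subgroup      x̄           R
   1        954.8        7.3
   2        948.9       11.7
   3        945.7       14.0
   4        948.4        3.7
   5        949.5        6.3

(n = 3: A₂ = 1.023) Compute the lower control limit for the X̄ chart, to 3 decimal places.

940.662

X̄̄ = (954.8 + 948.9 + 945.7 + 948.4 + 949.5) / 5 = 4747.3000 / 5 = 949.4600
R̄ = (7.3 + 11.7 + 14.0 + 3.7 + 6.3) / 5 = 43.0000 / 5 = 8.6000
LCL = X̄̄ − A₂·R̄ = 949.4600 − 1.023 × 8.6000 = 940.6622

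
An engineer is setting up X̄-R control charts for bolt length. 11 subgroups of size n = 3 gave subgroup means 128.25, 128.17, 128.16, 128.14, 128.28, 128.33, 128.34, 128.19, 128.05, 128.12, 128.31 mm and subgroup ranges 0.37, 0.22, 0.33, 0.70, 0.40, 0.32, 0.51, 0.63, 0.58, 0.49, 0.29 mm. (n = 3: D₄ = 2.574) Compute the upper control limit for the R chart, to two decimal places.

R̄ = (0.37 + 0.22 + 0.33 + 0.70 + 0.40 + 0.32 + 0.51 + 0.63 + 0.58 + 0.49 + 0.29) / 11 = 4.8400 / 11 = 0.4400
UCL_R = D₄·R̄ = 2.574 × 0.4400 = 1.1326

1.13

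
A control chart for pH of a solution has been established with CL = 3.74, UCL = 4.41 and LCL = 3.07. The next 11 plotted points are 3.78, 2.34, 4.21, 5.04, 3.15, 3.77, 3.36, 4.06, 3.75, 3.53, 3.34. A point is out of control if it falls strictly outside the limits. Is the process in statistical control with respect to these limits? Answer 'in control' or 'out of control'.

Compare each point to [3.07, 4.41]: sample 2 = 2.34 < LCL; sample 4 = 5.04 > UCL.

out of control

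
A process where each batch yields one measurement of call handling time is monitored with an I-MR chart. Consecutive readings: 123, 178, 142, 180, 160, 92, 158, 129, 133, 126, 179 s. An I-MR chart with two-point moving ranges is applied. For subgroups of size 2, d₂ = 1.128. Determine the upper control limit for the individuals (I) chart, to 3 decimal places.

X̄ = (123 + 178 + 142 + 180 + 160 + 92 + 158 + 129 + 133 + 126 + 179) / 11 = 145.4545
Moving ranges: 55, 36, 38, 20, 68, 66, 29, 4, 7, 53; M̄R̄ = 376.0000 / 10 = 37.6000
UCL = X̄ + 3·M̄R̄/d₂ = 145.4545 + 3 × 37.6000 / 1.128 = 245.4545

245.455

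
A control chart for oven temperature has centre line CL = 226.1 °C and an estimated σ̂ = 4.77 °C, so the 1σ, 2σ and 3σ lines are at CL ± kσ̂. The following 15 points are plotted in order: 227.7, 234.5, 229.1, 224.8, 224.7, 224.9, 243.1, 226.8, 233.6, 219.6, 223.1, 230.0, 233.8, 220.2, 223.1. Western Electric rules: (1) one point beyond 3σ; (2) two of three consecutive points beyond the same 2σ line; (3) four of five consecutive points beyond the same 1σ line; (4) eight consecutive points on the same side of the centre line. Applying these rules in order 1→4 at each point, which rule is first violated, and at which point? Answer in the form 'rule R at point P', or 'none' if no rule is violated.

Zone of each point (C = within 1σ̂, B = 1σ̂–2σ̂, A = 2σ̂–3σ̂, * = beyond 3σ̂; sign = side of CL): 1:+C, 2:+B, 3:+C, 4:-C, 5:-C, 6:-C, 7:+*, 8:+C, 9:+B, 10:-B, 11:-C, 12:+C, 13:+B, 14:-B, 15:-C
Rule 1 (one point beyond the 3σ limits) is satisfied at point 7.

rule 1 at point 7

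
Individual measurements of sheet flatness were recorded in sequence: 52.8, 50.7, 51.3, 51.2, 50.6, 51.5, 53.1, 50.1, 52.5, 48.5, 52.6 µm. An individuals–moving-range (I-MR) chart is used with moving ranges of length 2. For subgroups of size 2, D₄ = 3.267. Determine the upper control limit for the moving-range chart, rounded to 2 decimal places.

6.34

Moving ranges: 2.1, 0.6, 0.1, 0.6, 0.9, 1.6, 3.0, 2.4, 4.0, 4.1; M̄R̄ = 19.4000 / 10 = 1.9400
UCL_MR = D₄·M̄R̄ = 3.267 × 1.9400 = 6.3380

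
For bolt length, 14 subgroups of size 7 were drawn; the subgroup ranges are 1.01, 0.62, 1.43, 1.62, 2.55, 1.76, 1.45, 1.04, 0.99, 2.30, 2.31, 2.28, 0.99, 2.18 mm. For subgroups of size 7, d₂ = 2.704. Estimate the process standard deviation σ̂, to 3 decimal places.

R̄ = (1.01 + 0.62 + 1.43 + 1.62 + 2.55 + 1.76 + 1.45 + 1.04 + 0.99 + 2.30 + 2.31 + 2.28 + 0.99 + 2.18) / 14 = 1.6093
σ̂ = R̄ / d₂ = 1.6093 / 2.704 = 0.5952

0.595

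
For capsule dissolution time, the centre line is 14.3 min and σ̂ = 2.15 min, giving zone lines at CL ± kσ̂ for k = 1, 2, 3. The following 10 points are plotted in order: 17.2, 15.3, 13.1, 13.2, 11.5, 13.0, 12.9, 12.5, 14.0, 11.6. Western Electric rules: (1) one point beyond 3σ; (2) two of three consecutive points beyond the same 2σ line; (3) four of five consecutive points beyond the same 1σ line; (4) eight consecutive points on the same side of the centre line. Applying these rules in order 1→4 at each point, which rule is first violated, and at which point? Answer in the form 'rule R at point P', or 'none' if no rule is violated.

Zone of each point (C = within 1σ̂, B = 1σ̂–2σ̂, A = 2σ̂–3σ̂, * = beyond 3σ̂; sign = side of CL): 1:+B, 2:+C, 3:-C, 4:-C, 5:-B, 6:-C, 7:-C, 8:-C, 9:-C, 10:-B
Rule 4 (eight consecutive points on the same side of the centre line) is satisfied at point 10.

rule 4 at point 10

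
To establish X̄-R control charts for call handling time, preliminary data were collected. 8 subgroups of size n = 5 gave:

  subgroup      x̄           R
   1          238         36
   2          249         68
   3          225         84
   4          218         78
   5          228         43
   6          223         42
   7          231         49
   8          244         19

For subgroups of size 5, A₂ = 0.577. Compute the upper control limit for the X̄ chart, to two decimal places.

X̄̄ = (238 + 249 + 225 + 218 + 228 + 223 + 231 + 244) / 8 = 1856.0000 / 8 = 232.0000
R̄ = (36 + 68 + 84 + 78 + 43 + 42 + 49 + 19) / 8 = 419.0000 / 8 = 52.3750
UCL = X̄̄ + A₂·R̄ = 232.0000 + 0.577 × 52.3750 = 262.2204

262.22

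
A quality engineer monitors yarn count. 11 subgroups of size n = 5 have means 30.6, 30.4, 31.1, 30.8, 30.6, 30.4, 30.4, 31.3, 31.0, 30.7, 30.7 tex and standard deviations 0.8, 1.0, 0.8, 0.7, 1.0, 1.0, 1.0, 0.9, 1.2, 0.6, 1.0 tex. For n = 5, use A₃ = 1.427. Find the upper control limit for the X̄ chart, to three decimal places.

32.025

X̄̄ = (30.6 + 30.4 + 31.1 + 30.8 + 30.6 + 30.4 + 30.4 + 31.3 + 31.0 + 30.7 + 30.7) / 11 = 30.7273
s̄ = (0.8 + 1.0 + 0.8 + 0.7 + 1.0 + 1.0 + 1.0 + 0.9 + 1.2 + 0.6 + 1.0) / 11 = 0.9091
UCL = X̄̄ + A₃·s̄ = 30.7273 + 1.427 × 0.9091 = 32.0245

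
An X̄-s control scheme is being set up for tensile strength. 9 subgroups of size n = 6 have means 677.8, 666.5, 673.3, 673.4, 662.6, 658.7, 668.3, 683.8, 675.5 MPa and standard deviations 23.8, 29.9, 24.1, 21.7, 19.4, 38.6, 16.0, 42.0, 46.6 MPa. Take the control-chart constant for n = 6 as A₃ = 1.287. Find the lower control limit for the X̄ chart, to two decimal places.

633.62

X̄̄ = (677.8 + 666.5 + 673.3 + 673.4 + 662.6 + 658.7 + 668.3 + 683.8 + 675.5) / 9 = 671.1000
s̄ = (23.8 + 29.9 + 24.1 + 21.7 + 19.4 + 38.6 + 16.0 + 42.0 + 46.6) / 9 = 29.1222
LCL = X̄̄ − A₃·s̄ = 671.1000 − 1.287 × 29.1222 = 633.6197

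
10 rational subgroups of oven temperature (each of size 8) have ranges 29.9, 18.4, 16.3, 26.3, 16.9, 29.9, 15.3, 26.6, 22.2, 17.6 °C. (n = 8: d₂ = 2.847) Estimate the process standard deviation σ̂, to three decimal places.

7.706

R̄ = (29.9 + 18.4 + 16.3 + 26.3 + 16.9 + 29.9 + 15.3 + 26.6 + 22.2 + 17.6) / 10 = 21.9400
σ̂ = R̄ / d₂ = 21.9400 / 2.847 = 7.7064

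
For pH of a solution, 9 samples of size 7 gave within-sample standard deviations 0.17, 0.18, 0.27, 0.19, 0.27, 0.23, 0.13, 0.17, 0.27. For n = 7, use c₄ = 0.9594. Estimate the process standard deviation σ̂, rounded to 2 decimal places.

s̄ = (0.17 + 0.18 + 0.27 + 0.19 + 0.27 + 0.23 + 0.13 + 0.17 + 0.27) / 9 = 0.2089
σ̂ = s̄ / c₄ = 0.2089 / 0.9594 = 0.2177

0.22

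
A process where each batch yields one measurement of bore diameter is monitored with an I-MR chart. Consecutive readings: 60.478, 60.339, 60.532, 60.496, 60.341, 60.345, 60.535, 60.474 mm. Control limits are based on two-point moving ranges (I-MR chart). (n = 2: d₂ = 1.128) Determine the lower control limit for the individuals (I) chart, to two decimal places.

X̄ = (60.478 + 60.339 + 60.532 + 60.496 + 60.341 + 60.345 + 60.535 + 60.474) / 8 = 60.4425
Moving ranges: 0.139, 0.193, 0.036, 0.155, 0.004, 0.190, 0.061; M̄R̄ = 0.7780 / 7 = 0.1111
LCL = X̄ − 3·M̄R̄/d₂ = 60.4425 − 3 × 0.1111 / 1.128 = 60.1469

60.15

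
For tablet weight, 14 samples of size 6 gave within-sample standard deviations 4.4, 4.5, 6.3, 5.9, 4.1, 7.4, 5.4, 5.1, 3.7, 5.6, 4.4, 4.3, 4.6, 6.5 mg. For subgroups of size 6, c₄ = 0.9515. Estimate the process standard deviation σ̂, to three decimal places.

5.420

s̄ = (4.4 + 4.5 + 6.3 + 5.9 + 4.1 + 7.4 + 5.4 + 5.1 + 3.7 + 5.6 + 4.4 + 4.3 + 4.6 + 6.5) / 14 = 5.1571
σ̂ = s̄ / c₄ = 5.1571 / 0.9515 = 5.4200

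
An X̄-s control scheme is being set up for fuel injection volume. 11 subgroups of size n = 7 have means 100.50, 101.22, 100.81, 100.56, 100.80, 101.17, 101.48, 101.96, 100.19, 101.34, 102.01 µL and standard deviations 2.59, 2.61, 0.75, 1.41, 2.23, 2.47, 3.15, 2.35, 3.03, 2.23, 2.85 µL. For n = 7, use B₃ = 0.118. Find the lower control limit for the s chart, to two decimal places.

s̄ = (2.59 + 2.61 + 0.75 + 1.41 + 2.23 + 2.47 + 3.15 + 2.35 + 3.03 + 2.23 + 2.85) / 11 = 2.3336
LCL_s = B₃·s̄ = 0.118 × 2.3336 = 0.2754

0.28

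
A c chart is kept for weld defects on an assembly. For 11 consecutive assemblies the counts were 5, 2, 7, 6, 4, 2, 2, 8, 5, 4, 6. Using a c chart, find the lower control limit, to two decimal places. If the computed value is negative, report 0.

c̄ = (5 + 2 + 7 + 6 + 4 + 2 + 2 + 8 + 5 + 4 + 6) / 11 = 51 / 11 = 4.6364
LCL = c̄ − 3√c̄ = 4.6364 − 3 × 2.1532 = -1.8233 → 0 (cannot be negative)

0.00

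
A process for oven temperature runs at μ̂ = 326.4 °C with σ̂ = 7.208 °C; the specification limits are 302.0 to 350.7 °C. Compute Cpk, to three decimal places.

Cpu = (USL − μ̂) / (3σ̂) = (350.7 − 326.4) / (3 × 7.208) = 1.1238; Cpl = (μ̂ − LSL) / (3σ̂) = (326.4 − 302.0) / (3 × 7.208) = 1.1284; Cpk = min(Cpu, Cpl) = 1.1238

1.124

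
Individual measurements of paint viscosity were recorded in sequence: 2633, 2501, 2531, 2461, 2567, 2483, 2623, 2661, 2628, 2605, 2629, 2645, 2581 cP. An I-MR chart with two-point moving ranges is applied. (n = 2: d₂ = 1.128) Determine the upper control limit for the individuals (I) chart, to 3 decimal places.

2749.055

X̄ = (2633 + 2501 + 2531 + 2461 + 2567 + 2483 + 2623 + 2661 + 2628 + 2605 + 2629 + 2645 + 2581) / 13 = 2580.6154
Moving ranges: 132, 30, 70, 106, 84, 140, 38, 33, 23, 24, 16, 64; M̄R̄ = 760.0000 / 12 = 63.3333
UCL = X̄ + 3·M̄R̄/d₂ = 2580.6154 + 3 × 63.3333 / 1.128 = 2749.0551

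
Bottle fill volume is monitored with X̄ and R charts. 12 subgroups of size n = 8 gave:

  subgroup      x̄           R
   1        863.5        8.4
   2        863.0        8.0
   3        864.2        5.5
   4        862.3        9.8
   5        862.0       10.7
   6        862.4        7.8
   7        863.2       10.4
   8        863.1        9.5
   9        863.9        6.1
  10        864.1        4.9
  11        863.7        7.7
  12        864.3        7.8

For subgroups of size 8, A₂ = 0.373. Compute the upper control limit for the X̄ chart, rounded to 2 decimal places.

866.31

X̄̄ = (863.5 + 863.0 + 864.2 + 862.3 + 862.0 + 862.4 + 863.2 + 863.1 + 863.9 + 864.1 + 863.7 + 864.3) / 12 = 10359.7000 / 12 = 863.3083
R̄ = (8.4 + 8.0 + 5.5 + 9.8 + 10.7 + 7.8 + 10.4 + 9.5 + 6.1 + 4.9 + 7.7 + 7.8) / 12 = 96.6000 / 12 = 8.0500
UCL = X̄̄ + A₂·R̄ = 863.3083 + 0.373 × 8.0500 = 866.3110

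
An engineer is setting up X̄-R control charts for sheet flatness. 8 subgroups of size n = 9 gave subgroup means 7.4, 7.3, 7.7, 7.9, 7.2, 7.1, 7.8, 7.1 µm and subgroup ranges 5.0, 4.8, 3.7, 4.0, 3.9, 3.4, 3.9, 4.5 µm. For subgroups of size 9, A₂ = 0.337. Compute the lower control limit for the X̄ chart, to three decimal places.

X̄̄ = (7.4 + 7.3 + 7.7 + 7.9 + 7.2 + 7.1 + 7.8 + 7.1) / 8 = 59.5000 / 8 = 7.4375
R̄ = (5.0 + 4.8 + 3.7 + 4.0 + 3.9 + 3.4 + 3.9 + 4.5) / 8 = 33.2000 / 8 = 4.1500
LCL = X̄̄ − A₂·R̄ = 7.4375 − 0.337 × 4.1500 = 6.0389

6.039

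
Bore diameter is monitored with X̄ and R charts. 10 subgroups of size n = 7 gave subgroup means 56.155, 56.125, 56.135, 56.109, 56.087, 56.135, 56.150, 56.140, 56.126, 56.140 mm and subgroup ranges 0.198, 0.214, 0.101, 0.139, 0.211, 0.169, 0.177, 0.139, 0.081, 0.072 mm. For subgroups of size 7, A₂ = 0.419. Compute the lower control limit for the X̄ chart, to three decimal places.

56.067

X̄̄ = (56.155 + 56.125 + 56.135 + 56.109 + 56.087 + 56.135 + 56.150 + 56.140 + 56.126 + 56.140) / 10 = 561.3020 / 10 = 56.1302
R̄ = (0.198 + 0.214 + 0.101 + 0.139 + 0.211 + 0.169 + 0.177 + 0.139 + 0.081 + 0.072) / 10 = 1.5010 / 10 = 0.1501
LCL = X̄̄ − A₂·R̄ = 56.1302 − 0.419 × 0.1501 = 56.0673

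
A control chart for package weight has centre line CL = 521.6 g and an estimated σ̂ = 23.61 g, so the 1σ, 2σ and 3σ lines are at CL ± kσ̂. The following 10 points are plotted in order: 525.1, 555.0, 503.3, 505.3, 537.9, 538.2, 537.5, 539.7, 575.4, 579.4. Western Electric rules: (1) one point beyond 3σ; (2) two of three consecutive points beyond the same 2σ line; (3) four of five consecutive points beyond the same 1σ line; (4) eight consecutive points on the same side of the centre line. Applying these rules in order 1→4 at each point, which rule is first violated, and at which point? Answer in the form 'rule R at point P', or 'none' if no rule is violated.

Zone of each point (C = within 1σ̂, B = 1σ̂–2σ̂, A = 2σ̂–3σ̂, * = beyond 3σ̂; sign = side of CL): 1:+C, 2:+B, 3:-C, 4:-C, 5:+C, 6:+C, 7:+C, 8:+C, 9:+A, 10:+A
Rule 2 (two of three consecutive points beyond the same 2σ limit) is satisfied at point 10.

rule 2 at point 10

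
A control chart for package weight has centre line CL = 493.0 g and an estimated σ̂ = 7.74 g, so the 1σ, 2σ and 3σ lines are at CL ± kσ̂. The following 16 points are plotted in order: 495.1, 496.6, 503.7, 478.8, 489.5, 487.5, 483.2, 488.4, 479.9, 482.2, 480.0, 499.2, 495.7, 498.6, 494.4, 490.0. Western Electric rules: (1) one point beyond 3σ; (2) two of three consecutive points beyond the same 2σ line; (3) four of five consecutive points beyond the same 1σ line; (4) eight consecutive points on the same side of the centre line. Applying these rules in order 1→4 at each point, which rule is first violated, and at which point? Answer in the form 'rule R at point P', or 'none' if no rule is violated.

rule 3 at point 11

Zone of each point (C = within 1σ̂, B = 1σ̂–2σ̂, A = 2σ̂–3σ̂, * = beyond 3σ̂; sign = side of CL): 1:+C, 2:+C, 3:+B, 4:-B, 5:-C, 6:-C, 7:-B, 8:-C, 9:-B, 10:-B, 11:-B, 12:+C, 13:+C, 14:+C, 15:+C, 16:-C
Rule 3 (four of five consecutive points beyond the same 1σ limit) is satisfied at point 11.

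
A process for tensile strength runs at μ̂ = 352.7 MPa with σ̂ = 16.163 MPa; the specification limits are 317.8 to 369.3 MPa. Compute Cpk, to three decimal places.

Cpu = (USL − μ̂) / (3σ̂) = (369.3 − 352.7) / (3 × 16.163) = 0.3423; Cpl = (μ̂ − LSL) / (3σ̂) = (352.7 − 317.8) / (3 × 16.163) = 0.7198; Cpk = min(Cpu, Cpl) = 0.3423

0.342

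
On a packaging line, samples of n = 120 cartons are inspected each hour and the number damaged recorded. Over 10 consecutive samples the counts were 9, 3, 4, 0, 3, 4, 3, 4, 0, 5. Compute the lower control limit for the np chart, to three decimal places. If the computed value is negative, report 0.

0.000

p̄ = Σdᵢ / (k·n) = 35 / (10 × 120) = 0.02917
LCL = np̄ − 3·√(np̄(1−p̄)) = 3.5000 − 3 × 1.8433 = -2.0300 → 0 (negative, so LCL = 0)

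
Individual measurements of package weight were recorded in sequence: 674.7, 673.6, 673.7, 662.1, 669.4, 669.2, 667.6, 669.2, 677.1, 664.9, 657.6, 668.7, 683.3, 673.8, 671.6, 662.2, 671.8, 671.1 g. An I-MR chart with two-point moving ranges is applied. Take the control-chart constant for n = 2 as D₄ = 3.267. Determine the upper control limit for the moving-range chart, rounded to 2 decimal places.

20.76

Moving ranges: 1.1, 0.1, 11.6, 7.3, 0.2, 1.6, 1.6, 7.9, 12.2, 7.3, 11.1, 14.6, 9.5, 2.2, 9.4, 9.6, 0.7; M̄R̄ = 108.0000 / 17 = 6.3529
UCL_MR = D₄·M̄R̄ = 3.267 × 6.3529 = 20.7551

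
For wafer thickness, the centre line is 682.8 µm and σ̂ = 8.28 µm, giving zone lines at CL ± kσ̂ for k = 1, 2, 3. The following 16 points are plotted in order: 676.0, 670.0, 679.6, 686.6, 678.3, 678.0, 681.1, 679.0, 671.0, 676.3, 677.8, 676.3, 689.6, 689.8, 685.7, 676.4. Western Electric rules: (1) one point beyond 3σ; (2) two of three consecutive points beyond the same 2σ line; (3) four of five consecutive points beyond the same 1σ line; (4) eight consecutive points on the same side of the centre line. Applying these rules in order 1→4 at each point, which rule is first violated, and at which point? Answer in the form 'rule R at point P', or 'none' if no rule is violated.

rule 4 at point 12

Zone of each point (C = within 1σ̂, B = 1σ̂–2σ̂, A = 2σ̂–3σ̂, * = beyond 3σ̂; sign = side of CL): 1:-C, 2:-B, 3:-C, 4:+C, 5:-C, 6:-C, 7:-C, 8:-C, 9:-B, 10:-C, 11:-C, 12:-C, 13:+C, 14:+C, 15:+C, 16:-C
Rule 4 (eight consecutive points on the same side of the centre line) is satisfied at point 12.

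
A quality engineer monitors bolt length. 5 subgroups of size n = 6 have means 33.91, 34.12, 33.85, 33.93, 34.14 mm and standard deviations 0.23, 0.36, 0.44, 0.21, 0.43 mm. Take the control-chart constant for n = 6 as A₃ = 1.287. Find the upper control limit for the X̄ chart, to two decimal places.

34.42

X̄̄ = (33.91 + 34.12 + 33.85 + 33.93 + 34.14) / 5 = 33.9900
s̄ = (0.23 + 0.36 + 0.44 + 0.21 + 0.43) / 5 = 0.3340
UCL = X̄̄ + A₃·s̄ = 33.9900 + 1.287 × 0.3340 = 34.4199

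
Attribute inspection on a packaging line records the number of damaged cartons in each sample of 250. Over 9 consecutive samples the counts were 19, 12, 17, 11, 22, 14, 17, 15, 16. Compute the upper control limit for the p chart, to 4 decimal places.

0.1098

p̄ = Σdᵢ / (k·n) = 143 / (9 × 250) = 0.06356
UCL = p̄ + 3·√(p̄(1−p̄)/n) = 0.06356 + 3 × √(0.06356×0.93644/250) = 0.06356 + 3 × 0.01543 = 0.10984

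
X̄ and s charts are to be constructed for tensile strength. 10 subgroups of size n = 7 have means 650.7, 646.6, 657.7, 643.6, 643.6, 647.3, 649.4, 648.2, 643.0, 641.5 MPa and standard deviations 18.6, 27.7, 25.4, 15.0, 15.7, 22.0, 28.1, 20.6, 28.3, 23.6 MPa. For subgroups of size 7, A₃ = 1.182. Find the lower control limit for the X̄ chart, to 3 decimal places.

X̄̄ = (650.7 + 646.6 + 657.7 + 643.6 + 643.6 + 647.3 + 649.4 + 648.2 + 643.0 + 641.5) / 10 = 647.1600
s̄ = (18.6 + 27.7 + 25.4 + 15.0 + 15.7 + 22.0 + 28.1 + 20.6 + 28.3 + 23.6) / 10 = 22.5000
LCL = X̄̄ − A₃·s̄ = 647.1600 − 1.182 × 22.5000 = 620.5650

620.565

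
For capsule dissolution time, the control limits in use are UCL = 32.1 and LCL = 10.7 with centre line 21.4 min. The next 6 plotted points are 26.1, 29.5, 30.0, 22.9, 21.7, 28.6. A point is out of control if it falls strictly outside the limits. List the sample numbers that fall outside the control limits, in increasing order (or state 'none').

All 6 points lie within [10.7, 32.1].

none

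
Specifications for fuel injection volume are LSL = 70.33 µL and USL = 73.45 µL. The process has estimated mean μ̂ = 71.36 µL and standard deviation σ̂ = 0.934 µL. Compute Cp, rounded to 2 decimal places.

Cp = (USL − LSL) / (6σ̂) = (73.45 − 70.33) / (6 × 0.934) = 3.1200 / 5.6040 = 0.5567

0.56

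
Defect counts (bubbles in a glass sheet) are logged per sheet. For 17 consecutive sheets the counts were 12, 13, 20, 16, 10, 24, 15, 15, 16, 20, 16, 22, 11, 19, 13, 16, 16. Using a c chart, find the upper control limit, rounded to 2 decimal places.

28.16

c̄ = (12 + 13 + 20 + 16 + 10 + 24 + 15 + 15 + 16 + 20 + 16 + 22 + 11 + 19 + 13 + 16 + 16) / 17 = 274 / 17 = 16.1176
UCL = c̄ + 3√c̄ = 16.1176 + 3 × √16.1176 = 16.1176 + 3 × 4.0147 = 28.1617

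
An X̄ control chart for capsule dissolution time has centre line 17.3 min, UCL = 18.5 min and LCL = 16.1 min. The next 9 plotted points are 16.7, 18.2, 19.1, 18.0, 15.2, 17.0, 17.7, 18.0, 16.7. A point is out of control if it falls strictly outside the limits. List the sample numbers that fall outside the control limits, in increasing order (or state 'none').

3, 5

Compare each point to [16.1, 18.5]: sample 3 = 19.1 > UCL; sample 5 = 15.2 < LCL.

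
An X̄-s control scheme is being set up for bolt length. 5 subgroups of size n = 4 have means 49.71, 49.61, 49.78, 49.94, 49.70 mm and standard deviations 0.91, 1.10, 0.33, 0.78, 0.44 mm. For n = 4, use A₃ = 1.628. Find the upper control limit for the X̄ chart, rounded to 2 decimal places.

X̄̄ = (49.71 + 49.61 + 49.78 + 49.94 + 49.70) / 5 = 49.7480
s̄ = (0.91 + 1.10 + 0.33 + 0.78 + 0.44) / 5 = 0.7120
UCL = X̄̄ + A₃·s̄ = 49.7480 + 1.628 × 0.7120 = 50.9071

50.91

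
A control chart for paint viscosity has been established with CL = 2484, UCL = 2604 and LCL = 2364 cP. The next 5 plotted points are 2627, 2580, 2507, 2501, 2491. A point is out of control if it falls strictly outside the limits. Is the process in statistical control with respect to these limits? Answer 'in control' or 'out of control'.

Compare each point to [2364, 2604]: sample 1 = 2627 > UCL.

out of control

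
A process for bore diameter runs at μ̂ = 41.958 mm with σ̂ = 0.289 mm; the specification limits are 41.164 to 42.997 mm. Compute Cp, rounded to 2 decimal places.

1.06

Cp = (USL − LSL) / (6σ̂) = (42.997 − 41.164) / (6 × 0.289) = 1.8330 / 1.7340 = 1.0571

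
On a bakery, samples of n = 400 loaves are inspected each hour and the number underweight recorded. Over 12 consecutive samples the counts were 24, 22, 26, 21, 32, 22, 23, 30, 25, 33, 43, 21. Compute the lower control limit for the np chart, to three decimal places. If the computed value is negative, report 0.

11.823

p̄ = Σdᵢ / (k·n) = 322 / (12 × 400) = 0.06708
LCL = np̄ − 3·√(np̄(1−p̄)) = 26.8333 − 3 × 5.0033 = 11.8234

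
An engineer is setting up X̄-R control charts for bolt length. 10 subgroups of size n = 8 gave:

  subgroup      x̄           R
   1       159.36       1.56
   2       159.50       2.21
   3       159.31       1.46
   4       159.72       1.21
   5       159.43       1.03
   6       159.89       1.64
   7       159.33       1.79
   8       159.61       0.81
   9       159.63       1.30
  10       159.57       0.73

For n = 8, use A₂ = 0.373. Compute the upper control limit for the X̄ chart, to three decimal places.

160.048

X̄̄ = (159.36 + 159.50 + 159.31 + 159.72 + 159.43 + 159.89 + 159.33 + 159.61 + 159.63 + 159.57) / 10 = 1595.3500 / 10 = 159.5350
R̄ = (1.56 + 2.21 + 1.46 + 1.21 + 1.03 + 1.64 + 1.79 + 0.81 + 1.30 + 0.73) / 10 = 13.7400 / 10 = 1.3740
UCL = X̄̄ + A₂·R̄ = 159.5350 + 0.373 × 1.3740 = 160.0475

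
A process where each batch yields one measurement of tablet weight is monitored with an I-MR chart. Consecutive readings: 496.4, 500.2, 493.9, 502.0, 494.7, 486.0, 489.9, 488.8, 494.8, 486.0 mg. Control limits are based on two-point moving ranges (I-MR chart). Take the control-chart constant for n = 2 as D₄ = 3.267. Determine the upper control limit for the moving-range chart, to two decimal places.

Moving ranges: 3.8, 6.3, 8.1, 7.3, 8.7, 3.9, 1.1, 6.0, 8.8; M̄R̄ = 54.0000 / 9 = 6.0000
UCL_MR = D₄·M̄R̄ = 3.267 × 6.0000 = 19.6020

19.60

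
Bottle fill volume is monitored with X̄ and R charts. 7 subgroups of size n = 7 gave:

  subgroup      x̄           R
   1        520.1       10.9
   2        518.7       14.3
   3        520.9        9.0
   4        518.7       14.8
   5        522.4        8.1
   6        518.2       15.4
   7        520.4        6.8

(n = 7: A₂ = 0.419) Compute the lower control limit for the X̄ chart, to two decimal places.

515.17

X̄̄ = (520.1 + 518.7 + 520.9 + 518.7 + 522.4 + 518.2 + 520.4) / 7 = 3639.4000 / 7 = 519.9143
R̄ = (10.9 + 14.3 + 9.0 + 14.8 + 8.1 + 15.4 + 6.8) / 7 = 79.3000 / 7 = 11.3286
LCL = X̄̄ − A₂·R̄ = 519.9143 − 0.419 × 11.3286 = 515.1676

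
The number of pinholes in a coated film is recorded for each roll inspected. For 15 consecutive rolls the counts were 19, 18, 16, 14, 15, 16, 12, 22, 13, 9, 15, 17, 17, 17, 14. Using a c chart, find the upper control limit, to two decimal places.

27.45

c̄ = (19 + 18 + 16 + 14 + 15 + 16 + 12 + 22 + 13 + 9 + 15 + 17 + 17 + 17 + 14) / 15 = 234 / 15 = 15.6000
UCL = c̄ + 3√c̄ = 15.6000 + 3 × √15.6000 = 15.6000 + 3 × 3.9497 = 27.4491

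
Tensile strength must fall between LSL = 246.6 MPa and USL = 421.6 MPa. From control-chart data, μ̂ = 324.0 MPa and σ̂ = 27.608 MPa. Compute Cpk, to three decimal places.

Cpu = (USL − μ̂) / (3σ̂) = (421.6 − 324.0) / (3 × 27.608) = 1.1784; Cpl = (μ̂ − LSL) / (3σ̂) = (324.0 − 246.6) / (3 × 27.608) = 0.9345; Cpk = min(Cpu, Cpl) = 0.9345

0.935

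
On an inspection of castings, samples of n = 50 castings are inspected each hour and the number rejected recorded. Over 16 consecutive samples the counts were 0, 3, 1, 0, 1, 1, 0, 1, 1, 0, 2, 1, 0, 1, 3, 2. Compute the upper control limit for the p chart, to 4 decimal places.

0.0824

p̄ = Σdᵢ / (k·n) = 17 / (16 × 50) = 0.02125
UCL = p̄ + 3·√(p̄(1−p̄)/n) = 0.02125 + 3 × √(0.02125×0.97875/50) = 0.02125 + 3 × 0.02040 = 0.08244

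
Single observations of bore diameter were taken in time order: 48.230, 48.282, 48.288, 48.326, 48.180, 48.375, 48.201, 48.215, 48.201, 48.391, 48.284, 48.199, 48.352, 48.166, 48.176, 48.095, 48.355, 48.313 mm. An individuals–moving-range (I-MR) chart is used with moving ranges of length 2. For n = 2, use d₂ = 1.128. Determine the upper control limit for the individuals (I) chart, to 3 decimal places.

48.531

X̄ = (48.230 + 48.282 + 48.288 + 48.326 + 48.180 + 48.375 + 48.201 + 48.215 + 48.201 + 48.391 + 48.284 + 48.199 + 48.352 + 48.166 + 48.176 + 48.095 + 48.355 + 48.313) / 18 = 48.2572
Moving ranges: 0.052, 0.006, 0.038, 0.146, 0.195, 0.174, 0.014, 0.014, 0.190, 0.107, 0.085, 0.153, 0.186, 0.010, 0.081, 0.260, 0.042; M̄R̄ = 1.7530 / 17 = 0.1031
UCL = X̄ + 3·M̄R̄/d₂ = 48.2572 + 3 × 0.1031 / 1.128 = 48.5314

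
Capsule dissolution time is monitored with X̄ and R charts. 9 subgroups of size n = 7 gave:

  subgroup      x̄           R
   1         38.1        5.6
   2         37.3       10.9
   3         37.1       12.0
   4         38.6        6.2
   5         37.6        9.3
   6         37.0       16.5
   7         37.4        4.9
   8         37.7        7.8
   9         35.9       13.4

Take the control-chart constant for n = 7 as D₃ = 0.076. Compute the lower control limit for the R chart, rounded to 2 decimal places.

0.73

R̄ = (5.6 + 10.9 + 12.0 + 6.2 + 9.3 + 16.5 + 4.9 + 7.8 + 13.4) / 9 = 86.6000 / 9 = 9.6222
LCL_R = D₃·R̄ = 0.076 × 9.6222 = 0.7313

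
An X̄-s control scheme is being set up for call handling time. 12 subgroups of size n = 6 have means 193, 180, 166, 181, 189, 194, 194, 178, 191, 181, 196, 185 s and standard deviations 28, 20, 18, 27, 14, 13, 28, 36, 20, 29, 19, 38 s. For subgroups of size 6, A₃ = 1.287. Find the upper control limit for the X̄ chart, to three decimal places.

216.769

X̄̄ = (193 + 180 + 166 + 181 + 189 + 194 + 194 + 178 + 191 + 181 + 196 + 185) / 12 = 185.6667
s̄ = (28 + 20 + 18 + 27 + 14 + 13 + 28 + 36 + 20 + 29 + 19 + 38) / 12 = 24.1667
UCL = X̄̄ + A₃·s̄ = 185.6667 + 1.287 × 24.1667 = 216.7692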